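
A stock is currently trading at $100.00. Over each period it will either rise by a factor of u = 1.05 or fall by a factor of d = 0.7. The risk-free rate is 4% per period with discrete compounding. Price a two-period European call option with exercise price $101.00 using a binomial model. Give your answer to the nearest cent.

Risk-neutral probability p = (1 + 0.04 − 0.7)/(1.05 − 0.7) = 0.3400/0.3500 = 0.9714
Terminal stock prices: S_uu = 110.2, S_ud = 73.5, S_dd = 49
Terminal payoffs (S − K): max(9.25, 0) = 9.25, max(-27.5, 0) = 0, max(-52, 0) = 0
Node u (S = 105): V_u = 1/1.04·[0.9714·9.2500 + 0.0286·0.0000] = 8.6401
Node d (S = 70): V_d = 1/1.04·[0.9714·0.0000 + 0.0286·0.0000] = 0.0000
Node 0 (S = 100): V_0 = 1/1.04·[0.9714·8.6401 + 0.0286·0.0000] = 8.0704

$8.07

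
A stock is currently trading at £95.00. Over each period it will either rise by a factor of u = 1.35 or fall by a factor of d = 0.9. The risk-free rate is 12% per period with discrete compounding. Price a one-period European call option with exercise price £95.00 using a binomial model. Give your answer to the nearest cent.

Risk-neutral probability p = (1 + 0.12 − 0.9)/(1.35 − 0.9) = 0.2200/0.4500 = 0.4889
Terminal stock prices: S_u = 128.2, S_d = 85.5
Terminal payoffs (S − K): max(33.25, 0) = 33.25, max(-9.5, 0) = 0
Node 0 (S = 95): V_0 = 1/1.12·[0.4889·33.2500 + 0.5111·0.0000] = 14.5139

£14.51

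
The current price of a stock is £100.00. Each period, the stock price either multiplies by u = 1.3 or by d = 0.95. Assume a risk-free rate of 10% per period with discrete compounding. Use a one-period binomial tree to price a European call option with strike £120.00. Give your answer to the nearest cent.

£3.90

Risk-neutral probability p = (1 + 0.1 − 0.95)/(1.3 − 0.95) = 0.1500/0.3500 = 0.4286
Terminal stock prices: S_u = 130, S_d = 95
Terminal payoffs (S − K): max(10, 0) = 10, max(-25, 0) = 0
Node 0 (S = 100): V_0 = 1/1.1·[0.4286·10.0000 + 0.5714·0.0000] = 3.8961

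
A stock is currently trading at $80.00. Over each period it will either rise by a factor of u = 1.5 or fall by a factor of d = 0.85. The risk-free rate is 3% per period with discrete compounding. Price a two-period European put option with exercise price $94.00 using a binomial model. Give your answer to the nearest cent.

$17.84

Risk-neutral probability p = (1 + 0.03 − 0.85)/(1.5 − 0.85) = 0.1800/0.6500 = 0.2769
Terminal stock prices: S_uu = 180, S_ud = 102, S_dd = 57.8
Terminal payoffs (K − S): max(-86, 0) = 0, max(-8, 0) = 0, max(36.2, 0) = 36.2
Node u (S = 120): V_u = 1/1.03·[0.2769·0.0000 + 0.7231·0.0000] = 0.0000
Node d (S = 68): V_d = 1/1.03·[0.2769·0.0000 + 0.7231·36.2000] = 25.4130
Node 0 (S = 80): V_0 = 1/1.03·[0.2769·0.0000 + 0.7231·25.4130] = 17.8403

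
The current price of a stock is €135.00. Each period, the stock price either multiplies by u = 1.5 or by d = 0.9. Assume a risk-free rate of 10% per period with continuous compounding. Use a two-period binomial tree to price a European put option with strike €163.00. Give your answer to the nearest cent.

Risk-neutral probability p = (e^0.1 − 0.9)/(1.5 − 0.9) = 0.2052/0.6000 = 0.3420
Terminal stock prices: S_uu = 303.8, S_ud = 182.2, S_dd = 109.4
Terminal payoffs (K − S): max(-140.8, 0) = 0, max(-19.25, 0) = 0, max(53.65, 0) = 53.65
Node u (S = 202.5): V_u = e^(−0.1)·[0.3420·0.0000 + 0.6580·0.0000] = 0.0000
Node d (S = 121.5): V_d = e^(−0.1)·[0.3420·0.0000 + 0.6580·53.6500] = 31.9447
Node 0 (S = 135): V_0 = e^(−0.1)·[0.3420·0.0000 + 0.6580·31.9447] = 19.0207

€19.02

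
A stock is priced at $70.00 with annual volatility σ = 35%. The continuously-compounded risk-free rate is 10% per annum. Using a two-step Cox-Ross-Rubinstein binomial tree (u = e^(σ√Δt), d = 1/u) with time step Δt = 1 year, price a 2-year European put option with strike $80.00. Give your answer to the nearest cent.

CRR parameters: u = e^(σ√Δt) = e^(0.35·√1) = 1.4191, d = 1/u = 0.7047
Per-period rate: rΔt = 0.1·1 = 0.1, so R = e^0.1 = 1.1052
Risk-neutral probability p = (e^0.1 − 0.7047)/(1.4191 − 0.7047) = 0.4005/0.7144 = 0.5606
Terminal stock prices: S_uu = 141, S_ud = 70, S_dd = 34.76
Terminal payoffs (K − S): max(-60.96, 0) = 0, max(10, 0) = 10, max(45.24, 0) = 45.24
Node u (S = 99.33): V_u = e^(−0.1)·[0.5606·0.0000 + 0.4394·10.0000] = 3.9758
Node d (S = 49.33): V_d = e^(−0.1)·[0.5606·10.0000 + 0.4394·45.2390] = 23.0588
Node 0 (S = 70): V_0 = e^(−0.1)·[0.5606·3.9758 + 0.4394·23.0588] = 11.1846

$11.18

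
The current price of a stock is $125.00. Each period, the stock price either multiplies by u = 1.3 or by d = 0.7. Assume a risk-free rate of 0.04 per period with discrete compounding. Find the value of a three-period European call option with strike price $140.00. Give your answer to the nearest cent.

Risk-neutral probability p = (1 + 0.04 − 0.7)/(1.3 − 0.7) = 0.3400/0.6000 = 0.5667
Terminal stock prices: S_uuu = 274.6, S_uud = 147.9, S_udd = 79.62, S_ddd = 42.87
Terminal payoffs (S − K): max(134.6, 0) = 134.6, max(7.875, 0) = 7.875, max(-60.38, 0) = 0, max(-97.12, 0) = 0
Node uu (S = 211.3): V_uu = 1/1.04·[0.5667·134.6250 + 0.4333·7.8750] = 76.6346
Node ud (S = 113.7): V_ud = 1/1.04·[0.5667·7.8750 + 0.4333·0.0000] = 4.2909
Node dd (S = 61.25): V_dd = 1/1.04·[0.5667·0.0000 + 0.4333·0.0000] = 0.0000
Node u (S = 162.5): V_u = 1/1.04·[0.5667·76.6346 + 0.4333·4.2909] = 43.5439
Node d (S = 87.5): V_d = 1/1.04·[0.5667·4.2909 + 0.4333·0.0000] = 2.3380
Node 0 (S = 125): V_0 = 1/1.04·[0.5667·43.5439 + 0.4333·2.3380] = 24.7000

$24.70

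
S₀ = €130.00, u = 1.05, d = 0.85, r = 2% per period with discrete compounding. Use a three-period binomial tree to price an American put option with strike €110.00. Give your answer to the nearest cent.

€0.76

Risk-neutral probability p = (1 + 0.02 − 0.85)/(1.05 − 0.85) = 0.1700/0.2000 = 0.8500
Terminal stock prices: S_uuu = 150.5, S_uud = 121.8, S_udd = 98.62, S_ddd = 79.84
Terminal payoffs (K − S): max(-40.49, 0) = 0, max(-11.83, 0) = 0, max(11.38, 0) = 11.38, max(30.16, 0) = 30.16
Node uu (S = 143.3): continuation = 1/1.02·[0.8500·0.0000 + 0.1500·0.0000] = 0.0000; exercise value = 0.0000 ≤ continuation, so V_uu = 0.0000
Node ud (S = 116): continuation = 1/1.02·[0.8500·0.0000 + 0.1500·11.3788] = 1.6733; exercise value = 0.0000 ≤ continuation, so V_ud = 1.6733
Node dd (S = 93.92): continuation = 1/1.02·[0.8500·11.3788 + 0.1500·30.1638] = 13.9181; exercise value = 16.0750 > continuation, so V_dd = 16.0750 (exercise)
Node u (S = 136.5): continuation = 1/1.02·[0.8500·0.0000 + 0.1500·1.6733] = 0.2461; exercise value = 0.0000 ≤ continuation, so V_u = 0.2461
Node d (S = 110.5): continuation = 1/1.02·[0.8500·1.6733 + 0.1500·16.0750] = 3.7584; exercise value = 0.0000 ≤ continuation, so V_d = 3.7584
Node 0 (S = 130): continuation = 1/1.02·[0.8500·0.2461 + 0.1500·3.7584] = 0.7578; exercise value = 0.0000 ≤ continuation, so V_0 = 0.7578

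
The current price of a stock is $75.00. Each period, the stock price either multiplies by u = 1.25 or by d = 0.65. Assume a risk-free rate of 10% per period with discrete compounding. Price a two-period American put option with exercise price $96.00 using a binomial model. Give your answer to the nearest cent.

Risk-neutral probability p = (1 + 0.1 − 0.65)/(1.25 − 0.65) = 0.4500/0.6000 = 0.7500
Terminal stock prices: S_uu = 117.2, S_ud = 60.94, S_dd = 31.69
Terminal payoffs (K − S): max(-21.19, 0) = 0, max(35.06, 0) = 35.06, max(64.31, 0) = 64.31
Node u (S = 93.75): continuation = 1/1.1·[0.7500·0.0000 + 0.2500·35.0625] = 7.9687; exercise value = 2.2500 ≤ continuation, so V_u = 7.9687
Node d (S = 48.75): continuation = 1/1.1·[0.7500·35.0625 + 0.2500·64.3125] = 38.5227; exercise value = 47.2500 > continuation, so V_d = 47.2500 (exercise)
Node 0 (S = 75): continuation = 1/1.1·[0.7500·7.9687 + 0.2500·47.2500] = 16.1719; exercise value = 21.0000 > continuation, so V_0 = 21.0000 (exercise)

$21.00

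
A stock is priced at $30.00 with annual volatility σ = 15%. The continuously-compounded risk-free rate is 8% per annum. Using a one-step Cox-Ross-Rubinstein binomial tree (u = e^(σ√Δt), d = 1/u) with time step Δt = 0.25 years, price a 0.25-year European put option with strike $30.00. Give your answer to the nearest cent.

$0.82

CRR parameters: u = e^(σ√Δt) = e^(0.15·√0.25) = 1.0779, d = 1/u = 0.9277
Per-period rate: rΔt = 0.08·0.25 = 0.02, so R = e^0.02 = 1.0202
Risk-neutral probability p = (e^0.02 − 0.9277)/(1.0779 − 0.9277) = 0.0925/0.1501 = 0.6158
Terminal stock prices: S_u = 32.34, S_d = 27.83
Terminal payoffs (K − S): max(-2.337, 0) = 0, max(2.168, 0) = 2.168
Node 0 (S = 30): V_0 = e^(−0.02)·[0.6158·0.0000 + 0.3842·2.1677] = 0.8163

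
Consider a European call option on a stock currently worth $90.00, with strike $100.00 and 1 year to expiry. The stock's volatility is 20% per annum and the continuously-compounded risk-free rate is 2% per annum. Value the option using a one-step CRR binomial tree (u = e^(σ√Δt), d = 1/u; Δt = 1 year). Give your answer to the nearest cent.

CRR parameters: u = e^(σ√Δt) = e^(0.2·√1) = 1.2214, d = 1/u = 0.8187
Per-period rate: rΔt = 0.02·1 = 0.02, so R = e^0.02 = 1.0202
Risk-neutral probability p = (e^0.02 − 0.8187)/(1.2214 − 0.8187) = 0.2015/0.4027 = 0.5003
Terminal stock prices: S_u = 109.9, S_d = 73.69
Terminal payoffs (S − K): max(9.926, 0) = 9.926, max(-26.31, 0) = 0
Node 0 (S = 90): V_0 = e^(−0.02)·[0.5003·9.9262 + 0.4997·0.0000] = 4.8681

$4.87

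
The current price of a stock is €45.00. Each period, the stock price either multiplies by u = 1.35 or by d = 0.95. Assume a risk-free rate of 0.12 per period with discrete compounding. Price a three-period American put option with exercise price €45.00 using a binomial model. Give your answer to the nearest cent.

€1.16

Risk-neutral probability p = (1 + 0.12 − 0.95)/(1.35 − 0.95) = 0.1700/0.4000 = 0.4250
Terminal stock prices: S_uuu = 110.7, S_uud = 77.91, S_udd = 54.83, S_ddd = 38.58
Terminal payoffs (K − S): max(-65.72, 0) = 0, max(-32.91, 0) = 0, max(-9.827, 0) = 0, max(6.418, 0) = 6.418
Node uu (S = 82.01): continuation = 1/1.12·[0.4250·0.0000 + 0.5750·0.0000] = 0.0000; exercise value = 0.0000 ≤ continuation, so V_uu = 0.0000
Node ud (S = 57.71): continuation = 1/1.12·[0.4250·0.0000 + 0.5750·0.0000] = 0.0000; exercise value = 0.0000 ≤ continuation, so V_ud = 0.0000
Node dd (S = 40.61): continuation = 1/1.12·[0.4250·0.0000 + 0.5750·6.4181] = 3.2950; exercise value = 4.3875 > continuation, so V_dd = 4.3875 (exercise)
Node u (S = 60.75): continuation = 1/1.12·[0.4250·0.0000 + 0.5750·0.0000] = 0.0000; exercise value = 0.0000 ≤ continuation, so V_u = 0.0000
Node d (S = 42.75): continuation = 1/1.12·[0.4250·0.0000 + 0.5750·4.3875] = 2.2525; exercise value = 2.2500 ≤ continuation, so V_d = 2.2525
Node 0 (S = 45): continuation = 1/1.12·[0.4250·0.0000 + 0.5750·2.2525] = 1.1564; exercise value = 0.0000 ≤ continuation, so V_0 = 1.1564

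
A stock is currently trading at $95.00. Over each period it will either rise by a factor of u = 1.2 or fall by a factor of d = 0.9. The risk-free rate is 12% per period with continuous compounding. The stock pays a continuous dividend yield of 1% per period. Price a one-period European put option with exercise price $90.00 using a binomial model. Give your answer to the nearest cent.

$1.11

Per-period risk-free factor R = e^0.12 = 1.1275; dividend-adjusted growth = e^(0.12−0.01) = 1.1163.
Risk-neutral probability p = (1.1163 − 0.9)/(1.2 − 0.9) = 0.2163/0.3000 = 0.7209
Terminal stock prices: S_u = 114, S_d = 85.5
Terminal payoffs (K − S): max(-24, 0) = 0, max(4.5, 0) = 4.5
Node 0 (S = 95): V_0 = e^(−0.12)·[0.7209·0.0000 + 0.2791·4.5000] = 1.1138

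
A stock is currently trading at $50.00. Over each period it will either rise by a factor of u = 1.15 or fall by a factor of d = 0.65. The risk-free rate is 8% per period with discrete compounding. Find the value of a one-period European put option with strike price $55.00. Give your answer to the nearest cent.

Risk-neutral probability p = (1 + 0.08 − 0.65)/(1.15 − 0.65) = 0.4300/0.5000 = 0.8600
Terminal stock prices: S_u = 57.5, S_d = 32.5
Terminal payoffs (K − S): max(-2.5, 0) = 0, max(22.5, 0) = 22.5
Node 0 (S = 50): V_0 = 1/1.08·[0.8600·0.0000 + 0.1400·22.5000] = 2.9167

$2.92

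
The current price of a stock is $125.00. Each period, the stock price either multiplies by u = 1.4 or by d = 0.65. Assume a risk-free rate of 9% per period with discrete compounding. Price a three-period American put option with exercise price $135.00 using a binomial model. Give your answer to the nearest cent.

Risk-neutral probability p = (1 + 0.09 − 0.65)/(1.4 − 0.65) = 0.4400/0.7500 = 0.5867
Terminal stock prices: S_uuu = 343, S_uud = 159.2, S_udd = 73.94, S_ddd = 34.33
Terminal payoffs (K − S): max(-208, 0) = 0, max(-24.25, 0) = 0, max(61.06, 0) = 61.06, max(100.7, 0) = 100.7
Node uu (S = 245): continuation = 1/1.09·[0.5867·0.0000 + 0.4133·0.0000] = 0.0000; exercise value = 0.0000 ≤ continuation, so V_uu = 0.0000
Node ud (S = 113.8): continuation = 1/1.09·[0.5867·0.0000 + 0.4133·61.0625] = 23.1552; exercise value = 21.2500 ≤ continuation, so V_ud = 23.1552
Node dd (S = 52.81): continuation = 1/1.09·[0.5867·61.0625 + 0.4133·100.6719] = 71.0407; exercise value = 82.1875 > continuation, so V_dd = 82.1875 (exercise)
Node u (S = 175): continuation = 1/1.09·[0.5867·0.0000 + 0.4133·23.1552] = 8.7806; exercise value = 0.0000 ≤ continuation, so V_u = 8.7806
Node d (S = 81.25): continuation = 1/1.09·[0.5867·23.1552 + 0.4133·82.1875] = 43.6286; exercise value = 53.7500 > continuation, so V_d = 53.7500 (exercise)
Node 0 (S = 125): continuation = 1/1.09·[0.5867·8.7806 + 0.4133·53.7500] = 25.1082; exercise value = 10.0000 ≤ continuation, so V_0 = 25.1082

$25.11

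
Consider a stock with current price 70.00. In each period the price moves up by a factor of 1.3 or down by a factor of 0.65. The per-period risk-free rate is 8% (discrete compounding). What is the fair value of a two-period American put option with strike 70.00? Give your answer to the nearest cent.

9.76

Risk-neutral probability p = (1 + 0.08 − 0.65)/(1.3 − 0.65) = 0.4300/0.6500 = 0.6615
Terminal stock prices: S_uu = 118.3, S_ud = 59.15, S_dd = 29.58
Terminal payoffs (K − S): max(-48.3, 0) = 0, max(10.85, 0) = 10.85, max(40.42, 0) = 40.42
Node u (S = 91): continuation = 1/1.08·[0.6615·0.0000 + 0.3385·10.8500] = 3.4003; exercise value = 0.0000 ≤ continuation, so V_u = 3.4003
Node d (S = 45.5): continuation = 1/1.08·[0.6615·10.8500 + 0.3385·40.4250] = 19.3148; exercise value = 24.5000 > continuation, so V_d = 24.5000 (exercise)
Node 0 (S = 70): continuation = 1/1.08·[0.6615·3.4003 + 0.3385·24.5000] = 9.7609; exercise value = 0.0000 ≤ continuation, so V_0 = 9.7609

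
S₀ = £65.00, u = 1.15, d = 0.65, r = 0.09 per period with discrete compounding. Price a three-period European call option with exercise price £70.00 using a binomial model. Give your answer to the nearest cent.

Risk-neutral probability p = (1 + 0.09 − 0.65)/(1.15 − 0.65) = 0.4400/0.5000 = 0.8800
Terminal stock prices: S_uuu = 98.86, S_uud = 55.88, S_udd = 31.58, S_ddd = 17.85
Terminal payoffs (S − K): max(28.86, 0) = 28.86, max(-14.12, 0) = 0, max(-38.42, 0) = 0, max(-52.15, 0) = 0
Node uu (S = 85.96): V_uu = 1/1.09·[0.8800·28.8569 + 0.1200·0.0000] = 23.2973
Node ud (S = 48.59): V_ud = 1/1.09·[0.8800·0.0000 + 0.1200·0.0000] = 0.0000
Node dd (S = 27.46): V_dd = 1/1.09·[0.8800·0.0000 + 0.1200·0.0000] = 0.0000
Node u (S = 74.75): V_u = 1/1.09·[0.8800·23.2973 + 0.1200·0.0000] = 18.8088
Node d (S = 42.25): V_d = 1/1.09·[0.8800·0.0000 + 0.1200·0.0000] = 0.0000
Node 0 (S = 65): V_0 = 1/1.09·[0.8800·18.8088 + 0.1200·0.0000] = 15.1851

£15.19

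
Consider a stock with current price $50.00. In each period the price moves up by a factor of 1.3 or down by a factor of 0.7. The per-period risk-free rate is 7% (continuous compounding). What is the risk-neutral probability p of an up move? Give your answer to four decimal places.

Risk-neutral probability p = (e^0.07 − 0.7)/(1.3 − 0.7) = 0.3725/0.6000 = 0.6208

p = 0.6208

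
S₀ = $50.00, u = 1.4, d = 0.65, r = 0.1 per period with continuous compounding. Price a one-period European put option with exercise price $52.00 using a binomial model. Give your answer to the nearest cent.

$6.94

Risk-neutral probability p = (e^0.1 − 0.65)/(1.4 − 0.65) = 0.4552/0.7500 = 0.6069
Terminal stock prices: S_u = 70, S_d = 32.5
Terminal payoffs (K − S): max(-18, 0) = 0, max(19.5, 0) = 19.5
Node 0 (S = 50): V_0 = e^(−0.1)·[0.6069·0.0000 + 0.3931·19.5000] = 6.9361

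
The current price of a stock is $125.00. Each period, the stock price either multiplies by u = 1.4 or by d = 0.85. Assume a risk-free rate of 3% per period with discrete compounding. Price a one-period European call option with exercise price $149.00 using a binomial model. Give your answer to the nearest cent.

$8.26

Risk-neutral probability p = (1 + 0.03 − 0.85)/(1.4 − 0.85) = 0.1800/0.5500 = 0.3273
Terminal stock prices: S_u = 175, S_d = 106.2
Terminal payoffs (S − K): max(26, 0) = 26, max(-42.75, 0) = 0
Node 0 (S = 125): V_0 = 1/1.03·[0.3273·26.0000 + 0.6727·0.0000] = 8.2613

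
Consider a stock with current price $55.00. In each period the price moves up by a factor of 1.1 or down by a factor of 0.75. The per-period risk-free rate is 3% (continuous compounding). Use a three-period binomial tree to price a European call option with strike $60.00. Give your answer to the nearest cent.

Risk-neutral probability p = (e^0.03 − 0.75)/(1.1 − 0.75) = 0.2805/0.3500 = 0.8013
Terminal stock prices: S_uuu = 73.21, S_uud = 49.91, S_udd = 34.03, S_ddd = 23.2
Terminal payoffs (S − K): max(13.21, 0) = 13.21, max(-10.09, 0) = 0, max(-25.97, 0) = 0, max(-36.8, 0) = 0
Node uu (S = 66.55): V_uu = e^(−0.03)·[0.8013·13.2050 + 0.1987·0.0000] = 10.2684
Node ud (S = 45.38): V_ud = e^(−0.03)·[0.8013·0.0000 + 0.1987·0.0000] = 0.0000
Node dd (S = 30.94): V_dd = e^(−0.03)·[0.8013·0.0000 + 0.1987·0.0000] = 0.0000
Node u (S = 60.5): V_u = e^(−0.03)·[0.8013·10.2684 + 0.1987·0.0000] = 7.9849
Node d (S = 41.25): V_d = e^(−0.03)·[0.8013·0.0000 + 0.1987·0.0000] = 0.0000
Node 0 (S = 55): V_0 = e^(−0.03)·[0.8013·7.9849 + 0.1987·0.0000] = 6.2092

$6.21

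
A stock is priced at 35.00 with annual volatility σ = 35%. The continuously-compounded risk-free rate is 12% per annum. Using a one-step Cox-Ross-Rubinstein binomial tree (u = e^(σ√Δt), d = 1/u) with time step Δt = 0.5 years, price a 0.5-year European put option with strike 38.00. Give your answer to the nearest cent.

4.40

CRR parameters: u = e^(σ√Δt) = e^(0.35·√0.5) = 1.2808, d = 1/u = 0.7808
Per-period rate: rΔt = 0.12·0.5 = 0.06, so R = e^0.06 = 1.0618
Risk-neutral probability p = (e^0.06 − 0.7808)/(1.2808 − 0.7808) = 0.2811/0.5000 = 0.5621
Terminal stock prices: S_u = 44.83, S_d = 27.33
Terminal payoffs (K − S): max(-6.828, 0) = 0, max(10.67, 0) = 10.67
Node 0 (S = 35): V_0 = e^(−0.06)·[0.5621·0.0000 + 0.4379·10.6734] = 4.4017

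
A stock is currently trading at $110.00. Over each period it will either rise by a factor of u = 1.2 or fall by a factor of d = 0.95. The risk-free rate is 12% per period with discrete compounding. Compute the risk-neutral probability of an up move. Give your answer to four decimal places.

Risk-neutral probability p = (1 + 0.12 − 0.95)/(1.2 − 0.95) = 0.1700/0.2500 = 0.6800

p = 0.6800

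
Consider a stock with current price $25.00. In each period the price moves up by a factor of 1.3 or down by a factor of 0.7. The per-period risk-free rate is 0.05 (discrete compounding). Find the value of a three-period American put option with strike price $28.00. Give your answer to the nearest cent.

Risk-neutral probability p = (1 + 0.05 − 0.7)/(1.3 − 0.7) = 0.3500/0.6000 = 0.5833
Terminal stock prices: S_uuu = 54.93, S_uud = 29.58, S_udd = 15.92, S_ddd = 8.575
Terminal payoffs (K − S): max(-26.93, 0) = 0, max(-1.575, 0) = 0, max(12.08, 0) = 12.08, max(19.43, 0) = 19.43
Node uu (S = 42.25): continuation = 1/1.05·[0.5833·0.0000 + 0.4167·0.0000] = 0.0000; exercise value = 0.0000 ≤ continuation, so V_uu = 0.0000
Node ud (S = 22.75): continuation = 1/1.05·[0.5833·0.0000 + 0.4167·12.0750] = 4.7917; exercise value = 5.2500 > continuation, so V_ud = 5.2500 (exercise)
Node dd (S = 12.25): continuation = 1/1.05·[0.5833·12.0750 + 0.4167·19.4250] = 14.4167; exercise value = 15.7500 > continuation, so V_dd = 15.7500 (exercise)
Node u (S = 32.5): continuation = 1/1.05·[0.5833·0.0000 + 0.4167·5.2500] = 2.0833; exercise value = 0.0000 ≤ continuation, so V_u = 2.0833
Node d (S = 17.5): continuation = 1/1.05·[0.5833·5.2500 + 0.4167·15.7500] = 9.1667; exercise value = 10.5000 > continuation, so V_d = 10.5000 (exercise)
Node 0 (S = 25): continuation = 1/1.05·[0.5833·2.0833 + 0.4167·10.5000] = 5.3241; exercise value = 3.0000 ≤ continuation, so V_0 = 5.3241

$5.32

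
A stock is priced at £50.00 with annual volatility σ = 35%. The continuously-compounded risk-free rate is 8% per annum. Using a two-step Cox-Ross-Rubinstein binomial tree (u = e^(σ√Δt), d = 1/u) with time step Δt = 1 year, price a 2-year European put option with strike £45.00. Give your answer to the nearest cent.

£3.80

CRR parameters: u = e^(σ√Δt) = e^(0.35·√1) = 1.4191, d = 1/u = 0.7047
Per-period rate: rΔt = 0.08·1 = 0.08, so R = e^0.08 = 1.0833
Risk-neutral probability p = (e^0.08 − 0.7047)/(1.4191 − 0.7047) = 0.3786/0.7144 = 0.5300
Terminal stock prices: S_uu = 100.7, S_ud = 50, S_dd = 24.83
Terminal payoffs (K − S): max(-55.69, 0) = 0, max(-5, 0) = 0, max(20.17, 0) = 20.17
Node u (S = 70.95): V_u = e^(−0.08)·[0.5300·0.0000 + 0.4700·0.0000] = 0.0000
Node d (S = 35.23): V_d = e^(−0.08)·[0.5300·0.0000 + 0.4700·20.1707] = 8.7519
Node 0 (S = 50): V_0 = e^(−0.08)·[0.5300·0.0000 + 0.4700·8.7519] = 3.7974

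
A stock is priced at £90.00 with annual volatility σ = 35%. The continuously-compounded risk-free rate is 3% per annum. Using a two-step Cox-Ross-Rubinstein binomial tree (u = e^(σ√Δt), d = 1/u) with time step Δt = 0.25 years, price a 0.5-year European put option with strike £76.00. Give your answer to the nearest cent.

CRR parameters: u = e^(σ√Δt) = e^(0.35·√0.25) = 1.1912, d = 1/u = 0.8395
Per-period rate: rΔt = 0.03·0.25 = 0.0075, so R = e^0.0075 = 1.0075
Risk-neutral probability p = (e^0.0075 − 0.8395)/(1.1912 − 0.8395) = 0.1681/0.3518 = 0.4778
Terminal stock prices: S_uu = 127.7, S_ud = 90, S_dd = 63.42
Terminal payoffs (K − S): max(-51.72, 0) = 0, max(-14, 0) = 0, max(12.58, 0) = 12.58
Node u (S = 107.2): V_u = e^(−0.0075)·[0.4778·0.0000 + 0.5222·0.0000] = 0.0000
Node d (S = 75.55): V_d = e^(−0.0075)·[0.4778·0.0000 + 0.5222·12.5781] = 6.5197
Node 0 (S = 90): V_0 = e^(−0.0075)·[0.4778·0.0000 + 0.5222·6.5197] = 3.3794

£3.38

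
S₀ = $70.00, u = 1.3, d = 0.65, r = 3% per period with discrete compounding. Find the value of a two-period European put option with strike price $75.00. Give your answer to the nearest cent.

$14.64

Risk-neutral probability p = (1 + 0.03 − 0.65)/(1.3 − 0.65) = 0.3800/0.6500 = 0.5846
Terminal stock prices: S_uu = 118.3, S_ud = 59.15, S_dd = 29.58
Terminal payoffs (K − S): max(-43.3, 0) = 0, max(15.85, 0) = 15.85, max(45.42, 0) = 45.42
Node u (S = 91): V_u = 1/1.03·[0.5846·0.0000 + 0.4154·15.8500] = 6.3921
Node d (S = 45.5): V_d = 1/1.03·[0.5846·15.8500 + 0.4154·45.4250] = 27.3155
Node 0 (S = 70): V_0 = 1/1.03·[0.5846·6.3921 + 0.4154·27.3155] = 14.6440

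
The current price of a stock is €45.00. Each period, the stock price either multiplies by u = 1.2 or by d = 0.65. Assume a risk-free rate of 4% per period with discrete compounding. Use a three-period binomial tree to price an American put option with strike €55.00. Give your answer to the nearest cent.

Risk-neutral probability p = (1 + 0.04 − 0.65)/(1.2 − 0.65) = 0.3900/0.5500 = 0.7091
Terminal stock prices: S_uuu = 77.76, S_uud = 42.12, S_udd = 22.82, S_ddd = 12.36
Terminal payoffs (K − S): max(-22.76, 0) = 0, max(12.88, 0) = 12.88, max(32.19, 0) = 32.19, max(42.64, 0) = 42.64
Node uu (S = 64.8): continuation = 1/1.04·[0.7091·0.0000 + 0.2909·12.8800] = 3.6028; exercise value = 0.0000 ≤ continuation, so V_uu = 3.6028
Node ud (S = 35.1): continuation = 1/1.04·[0.7091·12.8800 + 0.2909·32.1850] = 17.7846; exercise value = 19.9000 > continuation, so V_ud = 19.9000 (exercise)
Node dd (S = 19.01): continuation = 1/1.04·[0.7091·32.1850 + 0.2909·42.6419] = 33.8721; exercise value = 35.9875 > continuation, so V_dd = 35.9875 (exercise)
Node u (S = 54): continuation = 1/1.04·[0.7091·3.6028 + 0.2909·19.9000] = 8.0229; exercise value = 1.0000 ≤ continuation, so V_u = 8.0229
Node d (S = 29.25): continuation = 1/1.04·[0.7091·19.9000 + 0.2909·35.9875] = 23.6346; exercise value = 25.7500 > continuation, so V_d = 25.7500 (exercise)
Node 0 (S = 45): continuation = 1/1.04·[0.7091·8.0229 + 0.2909·25.7500] = 12.6729; exercise value = 10.0000 ≤ continuation, so V_0 = 12.6729

€12.67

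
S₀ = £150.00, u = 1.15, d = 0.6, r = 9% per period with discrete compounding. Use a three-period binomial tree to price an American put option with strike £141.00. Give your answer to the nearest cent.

Risk-neutral probability p = (1 + 0.09 − 0.6)/(1.15 − 0.6) = 0.4900/0.5500 = 0.8909
Terminal stock prices: S_uuu = 228.1, S_uud = 119, S_udd = 62.1, S_ddd = 32.4
Terminal payoffs (K − S): max(-87.13, 0) = 0, max(21.98, 0) = 21.98, max(78.9, 0) = 78.9, max(108.6, 0) = 108.6
Node uu (S = 198.4): continuation = 1/1.09·[0.8909·0.0000 + 0.1091·21.9750] = 2.1993; exercise value = 0.0000 ≤ continuation, so V_uu = 2.1993
Node ud (S = 103.5): continuation = 1/1.09·[0.8909·21.9750 + 0.1091·78.9000] = 25.8578; exercise value = 37.5000 > continuation, so V_ud = 37.5000 (exercise)
Node dd (S = 54): continuation = 1/1.09·[0.8909·78.9000 + 0.1091·108.6000] = 75.3578; exercise value = 87.0000 > continuation, so V_dd = 87.0000 (exercise)
Node u (S = 172.5): continuation = 1/1.09·[0.8909·2.1993 + 0.1091·37.5000] = 5.5507; exercise value = 0.0000 ≤ continuation, so V_u = 5.5507
Node d (S = 90): continuation = 1/1.09·[0.8909·37.5000 + 0.1091·87.0000] = 39.3578; exercise value = 51.0000 > continuation, so V_d = 51.0000 (exercise)
Node 0 (S = 150): continuation = 1/1.09·[0.8909·5.5507 + 0.1091·51.0000] = 9.6411; exercise value = 0.0000 ≤ continuation, so V_0 = 9.6411

£9.64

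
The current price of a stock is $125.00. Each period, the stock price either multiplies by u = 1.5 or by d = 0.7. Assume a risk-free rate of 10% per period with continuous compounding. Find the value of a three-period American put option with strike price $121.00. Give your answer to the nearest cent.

$17.62

Risk-neutral probability p = (e^0.1 − 0.7)/(1.5 − 0.7) = 0.4052/0.8000 = 0.5065
Terminal stock prices: S_uuu = 421.9, S_uud = 196.9, S_udd = 91.87, S_ddd = 42.87
Terminal payoffs (K − S): max(-300.9, 0) = 0, max(-75.88, 0) = 0, max(29.13, 0) = 29.13, max(78.12, 0) = 78.12
Node uu (S = 281.2): continuation = e^(−0.1)·[0.5065·0.0000 + 0.4935·0.0000] = 0.0000; exercise value = 0.0000 ≤ continuation, so V_uu = 0.0000
Node ud (S = 131.2): continuation = e^(−0.1)·[0.5065·0.0000 + 0.4935·29.1250] = 13.0064; exercise value = 0.0000 ≤ continuation, so V_ud = 13.0064
Node dd (S = 61.25): continuation = e^(−0.1)·[0.5065·29.1250 + 0.4935·78.1250] = 48.2353; exercise value = 59.7500 > continuation, so V_dd = 59.7500 (exercise)
Node u (S = 187.5): continuation = e^(−0.1)·[0.5065·0.0000 + 0.4935·13.0064] = 5.8083; exercise value = 0.0000 ≤ continuation, so V_u = 5.8083
Node d (S = 87.5): continuation = e^(−0.1)·[0.5065·13.0064 + 0.4935·59.7500] = 32.6430; exercise value = 33.5000 > continuation, so V_d = 33.5000 (exercise)
Node 0 (S = 125): continuation = e^(−0.1)·[0.5065·5.8083 + 0.4935·33.5000] = 17.6218; exercise value = 0.0000 ≤ continuation, so V_0 = 17.6218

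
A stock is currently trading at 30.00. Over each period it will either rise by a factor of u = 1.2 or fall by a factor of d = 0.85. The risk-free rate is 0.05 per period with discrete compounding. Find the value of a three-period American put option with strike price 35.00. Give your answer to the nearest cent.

Risk-neutral probability p = (1 + 0.05 − 0.85)/(1.2 − 0.85) = 0.2000/0.3500 = 0.5714
Terminal stock prices: S_uuu = 51.84, S_uud = 36.72, S_udd = 26.01, S_ddd = 18.42
Terminal payoffs (K − S): max(-16.84, 0) = 0, max(-1.72, 0) = 0, max(8.99, 0) = 8.99, max(16.58, 0) = 16.58
Node uu (S = 43.2): continuation = 1/1.05·[0.5714·0.0000 + 0.4286·0.0000] = 0.0000; exercise value = 0.0000 ≤ continuation, so V_uu = 0.0000
Node ud (S = 30.6): continuation = 1/1.05·[0.5714·0.0000 + 0.4286·8.9900] = 3.6694; exercise value = 4.4000 > continuation, so V_ud = 4.4000 (exercise)
Node dd (S = 21.67): continuation = 1/1.05·[0.5714·8.9900 + 0.4286·16.5763] = 11.6583; exercise value = 13.3250 > continuation, so V_dd = 13.3250 (exercise)
Node u (S = 36): continuation = 1/1.05·[0.5714·0.0000 + 0.4286·4.4000] = 1.7959; exercise value = 0.0000 ≤ continuation, so V_u = 1.7959
Node d (S = 25.5): continuation = 1/1.05·[0.5714·4.4000 + 0.4286·13.3250] = 7.8333; exercise value = 9.5000 > continuation, so V_d = 9.5000 (exercise)
Node 0 (S = 30): continuation = 1/1.05·[0.5714·1.7959 + 0.4286·9.5000] = 4.8549; exercise value = 5.0000 > continuation, so V_0 = 5.0000 (exercise)

5.00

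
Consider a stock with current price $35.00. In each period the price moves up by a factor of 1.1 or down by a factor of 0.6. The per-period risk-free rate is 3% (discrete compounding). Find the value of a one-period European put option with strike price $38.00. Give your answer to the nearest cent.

Risk-neutral probability p = (1 + 0.03 − 0.6)/(1.1 − 0.6) = 0.4300/0.5000 = 0.8600
Terminal stock prices: S_u = 38.5, S_d = 21
Terminal payoffs (K − S): max(-0.5, 0) = 0, max(17, 0) = 17
Node 0 (S = 35): V_0 = 1/1.03·[0.8600·0.0000 + 0.1400·17.0000] = 2.3107

$2.31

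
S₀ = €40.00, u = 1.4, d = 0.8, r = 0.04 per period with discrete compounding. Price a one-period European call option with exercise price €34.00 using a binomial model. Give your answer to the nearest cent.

€8.46

Risk-neutral probability p = (1 + 0.04 − 0.8)/(1.4 − 0.8) = 0.2400/0.6000 = 0.4000
Terminal stock prices: S_u = 56, S_d = 32
Terminal payoffs (S − K): max(22, 0) = 22, max(-2, 0) = 0
Node 0 (S = 40): V_0 = 1/1.04·[0.4000·22.0000 + 0.6000·0.0000] = 8.4615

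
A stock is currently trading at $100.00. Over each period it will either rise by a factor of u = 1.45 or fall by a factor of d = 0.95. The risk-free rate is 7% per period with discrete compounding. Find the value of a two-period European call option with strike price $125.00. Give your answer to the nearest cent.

$8.35

Risk-neutral probability p = (1 + 0.07 − 0.95)/(1.45 − 0.95) = 0.1200/0.5000 = 0.2400
Terminal stock prices: S_uu = 210.2, S_ud = 137.8, S_dd = 90.25
Terminal payoffs (S − K): max(85.25, 0) = 85.25, max(12.75, 0) = 12.75, max(-34.75, 0) = 0
Node u (S = 145): V_u = 1/1.07·[0.2400·85.2500 + 0.7600·12.7500] = 28.1776
Node d (S = 95): V_d = 1/1.07·[0.2400·12.7500 + 0.7600·0.0000] = 2.8598
Node 0 (S = 100): V_0 = 1/1.07·[0.2400·28.1776 + 0.7600·2.8598] = 8.3515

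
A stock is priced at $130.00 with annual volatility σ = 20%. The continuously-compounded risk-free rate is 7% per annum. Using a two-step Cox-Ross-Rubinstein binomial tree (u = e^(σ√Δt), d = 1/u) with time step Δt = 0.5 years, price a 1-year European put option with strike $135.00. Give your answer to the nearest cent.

CRR parameters: u = e^(σ√Δt) = e^(0.2·√0.5) = 1.1519, d = 1/u = 0.8681
Per-period rate: rΔt = 0.07·0.5 = 0.035, so R = e^0.035 = 1.0356
Risk-neutral probability p = (e^0.035 − 0.8681)/(1.1519 − 0.8681) = 0.1675/0.2838 = 0.5902
Terminal stock prices: S_uu = 172.5, S_ud = 130, S_dd = 97.97
Terminal payoffs (K − S): max(-37.5, 0) = 0, max(5, 0) = 5, max(37.03, 0) = 37.03
Node u (S = 149.7): V_u = e^(−0.035)·[0.5902·0.0000 + 0.4098·5.0000] = 1.9784
Node d (S = 112.9): V_d = e^(−0.035)·[0.5902·5.0000 + 0.4098·37.0270] = 17.5007
Node 0 (S = 130): V_0 = e^(−0.035)·[0.5902·1.9784 + 0.4098·17.5007] = 8.0523

$8.05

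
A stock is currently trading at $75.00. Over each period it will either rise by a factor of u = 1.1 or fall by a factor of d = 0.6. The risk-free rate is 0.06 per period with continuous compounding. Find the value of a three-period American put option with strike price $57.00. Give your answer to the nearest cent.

$1.47

Risk-neutral probability p = (e^0.06 − 0.6)/(1.1 − 0.6) = 0.4618/0.5000 = 0.9237
Terminal stock prices: S_uuu = 99.83, S_uud = 54.45, S_udd = 29.7, S_ddd = 16.2
Terminal payoffs (K − S): max(-42.83, 0) = 0, max(2.55, 0) = 2.55, max(27.3, 0) = 27.3, max(40.8, 0) = 40.8
Node uu (S = 90.75): continuation = e^(−0.06)·[0.9237·0.0000 + 0.0763·2.5500] = 0.1833; exercise value = 0.0000 ≤ continuation, so V_uu = 0.1833
Node ud (S = 49.5): continuation = e^(−0.06)·[0.9237·2.5500 + 0.0763·27.3000] = 4.1806; exercise value = 7.5000 > continuation, so V_ud = 7.5000 (exercise)
Node dd (S = 27): continuation = e^(−0.06)·[0.9237·27.3000 + 0.0763·40.8000] = 26.6806; exercise value = 30.0000 > continuation, so V_dd = 30.0000 (exercise)
Node u (S = 82.5): continuation = e^(−0.06)·[0.9237·0.1833 + 0.0763·7.5000] = 0.6986; exercise value = 0.0000 ≤ continuation, so V_u = 0.6986
Node d (S = 45): continuation = e^(−0.06)·[0.9237·7.5000 + 0.0763·30.0000] = 8.6806; exercise value = 12.0000 > continuation, so V_d = 12.0000 (exercise)
Node 0 (S = 75): continuation = e^(−0.06)·[0.9237·0.6986 + 0.0763·12.0000] = 1.4703; exercise value = 0.0000 ≤ continuation, so V_0 = 1.4703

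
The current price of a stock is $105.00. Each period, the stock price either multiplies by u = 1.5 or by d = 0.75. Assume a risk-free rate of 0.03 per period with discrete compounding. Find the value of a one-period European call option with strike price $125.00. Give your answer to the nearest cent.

$11.78

Risk-neutral probability p = (1 + 0.03 − 0.75)/(1.5 − 0.75) = 0.2800/0.7500 = 0.3733
Terminal stock prices: S_u = 157.5, S_d = 78.75
Terminal payoffs (S − K): max(32.5, 0) = 32.5, max(-46.25, 0) = 0
Node 0 (S = 105): V_0 = 1/1.03·[0.3733·32.5000 + 0.6267·0.0000] = 11.7799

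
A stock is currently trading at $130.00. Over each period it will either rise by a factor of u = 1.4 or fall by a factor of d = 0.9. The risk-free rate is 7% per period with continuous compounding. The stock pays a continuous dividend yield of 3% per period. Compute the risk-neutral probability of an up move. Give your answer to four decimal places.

p = 0.2816

Per-period risk-free factor R = e^0.07 = 1.0725; dividend-adjusted growth = e^(0.07−0.03) = 1.0408.
Risk-neutral probability p = (1.0408 − 0.9)/(1.4 − 0.9) = 0.1408/0.5000 = 0.2816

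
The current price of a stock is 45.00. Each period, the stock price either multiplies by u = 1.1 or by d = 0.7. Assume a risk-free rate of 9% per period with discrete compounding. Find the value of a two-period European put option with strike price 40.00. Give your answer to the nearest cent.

0.23

Risk-neutral probability p = (1 + 0.09 − 0.7)/(1.1 − 0.7) = 0.3900/0.4000 = 0.9750
Terminal stock prices: S_uu = 54.45, S_ud = 34.65, S_dd = 22.05
Terminal payoffs (K − S): max(-14.45, 0) = 0, max(5.35, 0) = 5.35, max(17.95, 0) = 17.95
Node u (S = 49.5): V_u = 1/1.09·[0.9750·0.0000 + 0.0250·5.3500] = 0.1227
Node d (S = 31.5): V_d = 1/1.09·[0.9750·5.3500 + 0.0250·17.9500] = 5.1972
Node 0 (S = 45): V_0 = 1/1.09·[0.9750·0.1227 + 0.0250·5.1972] = 0.2290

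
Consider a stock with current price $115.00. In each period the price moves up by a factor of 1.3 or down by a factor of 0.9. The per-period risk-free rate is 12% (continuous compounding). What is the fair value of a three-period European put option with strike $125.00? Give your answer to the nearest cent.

$3.17

Risk-neutral probability p = (e^0.12 − 0.9)/(1.3 − 0.9) = 0.2275/0.4000 = 0.5687
Terminal stock prices: S_uuu = 252.7, S_uud = 174.9, S_udd = 121.1, S_ddd = 83.84
Terminal payoffs (K − S): max(-127.7, 0) = 0, max(-49.92, 0) = 0, max(3.905, 0) = 3.905, max(41.16, 0) = 41.16
Node uu (S = 194.4): V_uu = e^(−0.12)·[0.5687·0.0000 + 0.4313·0.0000] = 0.0000
Node ud (S = 134.6): V_ud = e^(−0.12)·[0.5687·0.0000 + 0.4313·3.9050] = 1.4936
Node dd (S = 93.15): V_dd = e^(−0.12)·[0.5687·3.9050 + 0.4313·41.1650] = 17.7151
Node u (S = 149.5): V_u = e^(−0.12)·[0.5687·0.0000 + 0.4313·1.4936] = 0.5713
Node d (S = 103.5): V_d = e^(−0.12)·[0.5687·1.4936 + 0.4313·17.7151] = 7.5293
Node 0 (S = 115): V_0 = e^(−0.12)·[0.5687·0.5713 + 0.4313·7.5293] = 3.1681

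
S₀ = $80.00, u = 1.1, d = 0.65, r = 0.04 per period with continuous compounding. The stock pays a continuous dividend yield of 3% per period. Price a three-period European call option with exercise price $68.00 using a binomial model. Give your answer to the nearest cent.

Per-period risk-free factor R = e^0.04 = 1.0408; dividend-adjusted growth = e^(0.04−0.03) = 1.0101.
Risk-neutral probability p = (1.0101 − 0.65)/(1.1 − 0.65) = 0.3601/0.4500 = 0.8001
Terminal stock prices: S_uuu = 106.5, S_uud = 62.92, S_udd = 37.18, S_ddd = 21.97
Terminal payoffs (S − K): max(38.48, 0) = 38.48, max(-5.08, 0) = 0, max(-30.82, 0) = 0, max(-46.03, 0) = 0
Node uu (S = 96.8): V_uu = e^(−0.04)·[0.8001·38.4800 + 0.1999·0.0000] = 29.5811
Node ud (S = 57.2): V_ud = e^(−0.04)·[0.8001·0.0000 + 0.1999·0.0000] = 0.0000
Node dd (S = 33.8): V_dd = e^(−0.04)·[0.8001·0.0000 + 0.1999·0.0000] = 0.0000
Node u (S = 88): V_u = e^(−0.04)·[0.8001·29.5811 + 0.1999·0.0000] = 22.7401
Node d (S = 52): V_d = e^(−0.04)·[0.8001·0.0000 + 0.1999·0.0000] = 0.0000
Node 0 (S = 80): V_0 = e^(−0.04)·[0.8001·22.7401 + 0.1999·0.0000] = 17.4812

$17.48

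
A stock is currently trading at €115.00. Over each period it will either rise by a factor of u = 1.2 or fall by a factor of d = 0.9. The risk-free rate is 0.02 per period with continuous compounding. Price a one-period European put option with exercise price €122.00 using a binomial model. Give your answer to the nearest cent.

€10.87

Risk-neutral probability p = (e^0.02 − 0.9)/(1.2 − 0.9) = 0.1202/0.3000 = 0.4007
Terminal stock prices: S_u = 138, S_d = 103.5
Terminal payoffs (K − S): max(-16, 0) = 0, max(18.5, 0) = 18.5
Node 0 (S = 115): V_0 = e^(−0.02)·[0.4007·0.0000 + 0.5993·18.5000] = 10.8680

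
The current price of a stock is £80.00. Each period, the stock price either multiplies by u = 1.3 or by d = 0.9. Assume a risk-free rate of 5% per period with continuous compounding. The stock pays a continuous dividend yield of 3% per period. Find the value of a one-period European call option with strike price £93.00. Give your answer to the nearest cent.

£3.14

Per-period risk-free factor R = e^0.05 = 1.0513; dividend-adjusted growth = e^(0.05−0.03) = 1.0202.
Risk-neutral probability p = (1.0202 − 0.9)/(1.3 − 0.9) = 0.1202/0.4000 = 0.3005
Terminal stock prices: S_u = 104, S_d = 72
Terminal payoffs (S − K): max(11, 0) = 11, max(-21, 0) = 0
Node 0 (S = 80): V_0 = e^(−0.05)·[0.3005·11.0000 + 0.6995·0.0000] = 3.1443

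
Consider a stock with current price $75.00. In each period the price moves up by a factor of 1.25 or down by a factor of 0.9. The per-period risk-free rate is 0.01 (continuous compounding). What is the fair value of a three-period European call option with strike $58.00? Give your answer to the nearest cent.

Risk-neutral probability p = (e^0.01 − 0.9)/(1.25 − 0.9) = 0.1101/0.3500 = 0.3144
Terminal stock prices: S_uuu = 146.5, S_uud = 105.5, S_udd = 75.94, S_ddd = 54.68
Terminal payoffs (S − K): max(88.48, 0) = 88.48, max(47.47, 0) = 47.47, max(17.94, 0) = 17.94, max(-3.325, 0) = 0
Node uu (S = 117.2): V_uu = e^(−0.01)·[0.3144·88.4844 + 0.6856·47.4688] = 59.7646
Node ud (S = 84.38): V_ud = e^(−0.01)·[0.3144·47.4688 + 0.6856·17.9375] = 26.9521
Node dd (S = 60.75): V_dd = e^(−0.01)·[0.3144·17.9375 + 0.6856·0.0000] = 5.5840
Node u (S = 93.75): V_u = e^(−0.01)·[0.3144·59.7646 + 0.6856·26.9521] = 36.8985
Node d (S = 67.5): V_d = e^(−0.01)·[0.3144·26.9521 + 0.6856·5.5840] = 12.1803
Node 0 (S = 75): V_0 = e^(−0.01)·[0.3144·36.8985 + 0.6856·12.1803] = 19.7539

$19.75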